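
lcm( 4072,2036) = 4072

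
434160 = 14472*30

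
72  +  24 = 96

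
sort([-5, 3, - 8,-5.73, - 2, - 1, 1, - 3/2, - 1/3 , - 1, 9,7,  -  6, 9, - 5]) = [ - 8,-6, - 5.73,-5,  -  5, - 2 , - 3/2, - 1, - 1,-1/3 , 1,3,7 , 9, 9 ]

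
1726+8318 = 10044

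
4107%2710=1397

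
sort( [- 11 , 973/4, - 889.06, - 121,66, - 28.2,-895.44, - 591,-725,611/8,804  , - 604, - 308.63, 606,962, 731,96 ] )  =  [-895.44, - 889.06, - 725, - 604, - 591, -308.63, - 121,- 28.2, - 11, 66,611/8, 96, 973/4, 606,731, 804,962 ]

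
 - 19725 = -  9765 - 9960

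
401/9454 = 401/9454 = 0.04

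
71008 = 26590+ 44418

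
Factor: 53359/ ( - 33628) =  - 2^( - 2)*7^( - 1)*1201^ ( - 1)*53359^1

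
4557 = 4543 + 14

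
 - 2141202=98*( - 21849 )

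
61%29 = 3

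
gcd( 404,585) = 1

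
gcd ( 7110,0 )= 7110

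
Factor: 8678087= 11^1*337^1*2341^1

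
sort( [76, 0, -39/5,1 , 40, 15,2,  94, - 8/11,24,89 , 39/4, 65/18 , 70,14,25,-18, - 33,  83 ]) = [-33, - 18,-39/5, - 8/11,0,  1,2, 65/18,39/4, 14,15,24 , 25,40,70,76,  83,  89 , 94]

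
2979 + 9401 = 12380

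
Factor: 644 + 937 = 1581 = 3^1*17^1*31^1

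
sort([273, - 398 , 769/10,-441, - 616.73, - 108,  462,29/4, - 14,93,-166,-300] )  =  [-616.73,- 441, - 398, - 300, - 166,-108, - 14,29/4,769/10,93,273,462] 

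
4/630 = 2/315  =  0.01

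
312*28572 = 8914464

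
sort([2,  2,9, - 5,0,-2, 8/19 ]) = [ - 5, - 2,0,8/19, 2, 2,9] 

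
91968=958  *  96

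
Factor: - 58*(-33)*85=162690 =2^1*3^1*5^1*11^1*17^1*29^1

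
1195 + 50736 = 51931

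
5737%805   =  102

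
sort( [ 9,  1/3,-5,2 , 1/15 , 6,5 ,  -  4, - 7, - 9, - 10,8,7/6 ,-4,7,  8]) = [-10, -9,-7,-5, - 4, - 4, 1/15, 1/3 , 7/6,2,5,6,7, 8, 8, 9 ] 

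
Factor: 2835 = 3^4*5^1*7^1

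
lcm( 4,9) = 36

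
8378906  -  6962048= 1416858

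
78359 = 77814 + 545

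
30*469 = 14070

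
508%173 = 162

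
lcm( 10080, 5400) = 151200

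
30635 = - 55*( - 557 )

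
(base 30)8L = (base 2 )100000101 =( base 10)261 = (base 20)D1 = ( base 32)85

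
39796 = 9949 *4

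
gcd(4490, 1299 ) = 1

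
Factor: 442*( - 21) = - 9282 = - 2^1*3^1*7^1*13^1 * 17^1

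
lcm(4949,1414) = 9898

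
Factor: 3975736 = 2^3*61^1*8147^1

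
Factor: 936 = 2^3*3^2* 13^1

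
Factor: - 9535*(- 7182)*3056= 209276010720 = 2^5*3^3*5^1 * 7^1 *19^1 * 191^1*1907^1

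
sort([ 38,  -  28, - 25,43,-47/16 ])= [-28, - 25, - 47/16,  38,  43]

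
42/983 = 42/983 = 0.04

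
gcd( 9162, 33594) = 3054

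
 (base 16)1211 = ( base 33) 485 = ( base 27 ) 698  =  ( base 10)4625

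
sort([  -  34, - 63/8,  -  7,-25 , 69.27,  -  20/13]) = [ - 34,  -  25,-63/8, - 7,-20/13, 69.27 ] 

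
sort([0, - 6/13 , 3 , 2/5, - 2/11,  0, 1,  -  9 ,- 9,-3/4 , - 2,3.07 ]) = [-9  , - 9 , - 2, - 3/4, - 6/13, - 2/11,0 , 0 , 2/5, 1 , 3, 3.07] 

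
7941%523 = 96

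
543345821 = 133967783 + 409378038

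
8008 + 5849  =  13857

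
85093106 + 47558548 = 132651654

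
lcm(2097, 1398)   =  4194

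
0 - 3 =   -  3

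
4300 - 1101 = 3199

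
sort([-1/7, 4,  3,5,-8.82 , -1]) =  [ - 8.82 ,  -  1, -1/7,3, 4, 5]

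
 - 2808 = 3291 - 6099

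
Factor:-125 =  - 5^3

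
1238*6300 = 7799400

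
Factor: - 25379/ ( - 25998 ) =41/42=2^ (-1)*3^(  -  1)*7^ (-1 )*41^1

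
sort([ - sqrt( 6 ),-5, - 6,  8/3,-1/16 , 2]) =[ - 6, - 5, - sqrt(6 ),  -  1/16, 2,8/3 ]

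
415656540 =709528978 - 293872438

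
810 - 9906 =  - 9096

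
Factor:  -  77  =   - 7^1*11^1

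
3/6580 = 3/6580 = 0.00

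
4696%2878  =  1818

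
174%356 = 174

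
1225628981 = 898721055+326907926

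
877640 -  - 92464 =970104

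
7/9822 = 7/9822 = 0.00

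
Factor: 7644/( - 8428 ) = - 39/43=   - 3^1*13^1*43^(-1 ) 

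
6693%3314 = 65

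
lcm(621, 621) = 621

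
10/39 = 10/39 = 0.26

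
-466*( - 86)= 40076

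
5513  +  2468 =7981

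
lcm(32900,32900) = 32900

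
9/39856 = 9/39856 = 0.00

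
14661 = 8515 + 6146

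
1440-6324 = -4884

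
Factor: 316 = 2^2*79^1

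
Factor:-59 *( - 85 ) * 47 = 235705 = 5^1*17^1* 47^1*59^1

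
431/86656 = 431/86656= 0.00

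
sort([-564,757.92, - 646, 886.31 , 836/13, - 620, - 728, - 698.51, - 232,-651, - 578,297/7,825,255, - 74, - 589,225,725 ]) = [ - 728,-698.51, - 651,-646, - 620, - 589,-578,-564,-232,-74,297/7, 836/13,225,255,  725, 757.92,825,886.31] 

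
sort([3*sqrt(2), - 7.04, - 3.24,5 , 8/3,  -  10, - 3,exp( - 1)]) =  [ - 10, - 7.04, - 3.24  , - 3,  exp( - 1),8/3,3 * sqrt( 2 ),5 ] 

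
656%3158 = 656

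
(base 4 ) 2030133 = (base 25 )E9G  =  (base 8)21437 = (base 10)8991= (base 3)110100000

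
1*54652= 54652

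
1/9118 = 1/9118 =0.00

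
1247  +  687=1934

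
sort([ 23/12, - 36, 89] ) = [ - 36,23/12,89 ]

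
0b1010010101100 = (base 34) 4JM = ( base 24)94c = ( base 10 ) 5292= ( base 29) 68e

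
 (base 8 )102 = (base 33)20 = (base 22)30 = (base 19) 39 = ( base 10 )66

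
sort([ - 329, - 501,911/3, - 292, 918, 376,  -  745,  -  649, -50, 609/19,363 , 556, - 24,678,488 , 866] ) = [- 745,-649,  -  501, - 329, - 292, - 50,-24,609/19, 911/3,363,376,488,556, 678, 866, 918]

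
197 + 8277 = 8474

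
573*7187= 4118151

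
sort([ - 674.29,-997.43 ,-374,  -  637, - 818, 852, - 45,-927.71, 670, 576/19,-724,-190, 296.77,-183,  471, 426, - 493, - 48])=[ - 997.43, - 927.71,-818, - 724,-674.29, - 637,-493,-374,-190,-183, - 48, - 45,576/19,  296.77 , 426 , 471,670, 852]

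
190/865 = 38/173   =  0.22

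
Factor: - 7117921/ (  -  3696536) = 2^(  -  3 )*  462067^ (  -  1) * 7117921^1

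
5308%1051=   53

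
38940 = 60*649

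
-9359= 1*( - 9359)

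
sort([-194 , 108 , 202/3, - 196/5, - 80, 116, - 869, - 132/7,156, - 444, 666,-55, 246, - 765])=[ - 869,  -  765, - 444, - 194, - 80, - 55, - 196/5,-132/7 , 202/3, 108, 116,  156, 246,  666 ] 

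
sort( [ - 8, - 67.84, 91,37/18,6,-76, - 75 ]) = [ - 76, - 75, - 67.84, - 8,37/18,  6, 91 ] 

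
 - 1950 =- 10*195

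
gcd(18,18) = 18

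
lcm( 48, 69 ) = 1104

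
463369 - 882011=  - 418642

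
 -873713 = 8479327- 9353040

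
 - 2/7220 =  - 1/3610 = -0.00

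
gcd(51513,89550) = 3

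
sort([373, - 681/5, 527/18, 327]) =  [ - 681/5, 527/18,  327, 373]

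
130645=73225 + 57420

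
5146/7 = 5146/7 = 735.14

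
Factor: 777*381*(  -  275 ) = -3^2*5^2*7^1*11^1*37^1*127^1 = - 81410175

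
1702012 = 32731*52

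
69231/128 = 540 + 111/128 = 540.87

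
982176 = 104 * 9444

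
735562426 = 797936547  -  62374121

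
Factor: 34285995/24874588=2^(-2)*3^2*5^1*263^1*2897^1*6218647^(-1)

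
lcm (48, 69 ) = 1104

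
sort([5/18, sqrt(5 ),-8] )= [ - 8, 5/18,sqrt( 5) ]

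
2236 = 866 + 1370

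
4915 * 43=211345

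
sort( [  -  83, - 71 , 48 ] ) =[ - 83, - 71,  48 ]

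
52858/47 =52858/47 = 1124.64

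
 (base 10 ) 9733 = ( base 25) fe8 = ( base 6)113021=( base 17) 1GB9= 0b10011000000101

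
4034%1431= 1172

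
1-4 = -3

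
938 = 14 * 67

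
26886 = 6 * 4481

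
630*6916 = 4357080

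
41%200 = 41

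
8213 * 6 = 49278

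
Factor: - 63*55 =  - 3465 = - 3^2*5^1*7^1*11^1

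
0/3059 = 0=0.00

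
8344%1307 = 502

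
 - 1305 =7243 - 8548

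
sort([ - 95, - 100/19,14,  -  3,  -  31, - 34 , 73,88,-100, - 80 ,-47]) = [ - 100,-95,-80, - 47,  -  34, - 31,- 100/19, - 3,  14 , 73, 88 ] 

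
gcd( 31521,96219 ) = 3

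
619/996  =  619/996 = 0.62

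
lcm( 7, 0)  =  0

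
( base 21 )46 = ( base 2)1011010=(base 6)230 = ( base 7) 156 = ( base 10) 90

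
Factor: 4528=2^4 * 283^1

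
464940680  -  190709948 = 274230732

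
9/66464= 9/66464= 0.00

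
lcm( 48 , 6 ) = 48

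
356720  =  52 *6860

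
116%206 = 116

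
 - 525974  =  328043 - 854017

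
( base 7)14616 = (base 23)7g9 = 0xFF0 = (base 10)4080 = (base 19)B5E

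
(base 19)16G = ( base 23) l8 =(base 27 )i5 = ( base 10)491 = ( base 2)111101011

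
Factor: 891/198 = 2^( - 1) *3^2 = 9/2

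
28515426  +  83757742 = 112273168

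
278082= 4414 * 63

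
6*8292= 49752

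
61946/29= 2136 + 2/29 = 2136.07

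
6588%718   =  126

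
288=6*48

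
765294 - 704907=60387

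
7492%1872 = 4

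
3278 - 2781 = 497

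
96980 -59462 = 37518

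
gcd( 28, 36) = 4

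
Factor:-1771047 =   -  3^2 * 19^1 * 10357^1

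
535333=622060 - 86727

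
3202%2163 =1039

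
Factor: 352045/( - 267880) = -389/296 = -2^( - 3 )*37^( - 1)*389^1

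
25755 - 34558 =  - 8803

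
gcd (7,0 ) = 7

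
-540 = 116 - 656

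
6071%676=663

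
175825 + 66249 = 242074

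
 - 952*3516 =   -  3347232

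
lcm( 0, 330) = 0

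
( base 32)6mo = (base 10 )6872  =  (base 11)5188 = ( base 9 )10375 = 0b1101011011000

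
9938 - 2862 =7076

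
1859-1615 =244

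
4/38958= 2/19479=0.00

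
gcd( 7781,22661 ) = 31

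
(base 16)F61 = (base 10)3937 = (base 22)82L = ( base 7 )14323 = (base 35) 37H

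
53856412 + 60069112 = 113925524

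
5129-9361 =-4232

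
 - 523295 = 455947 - 979242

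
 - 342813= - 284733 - 58080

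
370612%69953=20847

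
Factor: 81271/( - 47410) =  - 2^( -1) * 5^ (-1)*11^( - 1)*67^1*431^( - 1) * 1213^1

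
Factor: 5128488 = 2^3*3^3*23743^1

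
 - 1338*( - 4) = 5352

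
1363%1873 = 1363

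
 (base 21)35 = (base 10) 68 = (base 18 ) 3E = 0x44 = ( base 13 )53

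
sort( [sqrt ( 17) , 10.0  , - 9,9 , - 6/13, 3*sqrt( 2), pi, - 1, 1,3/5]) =[ -9 , - 1, - 6/13,3/5,1, pi,sqrt( 17),3*sqrt(2), 9,10.0]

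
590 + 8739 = 9329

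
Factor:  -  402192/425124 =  - 2^2 * 3^1 * 19^1*241^( - 1) = - 228/241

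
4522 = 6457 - 1935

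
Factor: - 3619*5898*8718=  - 186084506916= - 2^2*3^2*7^1*11^1*47^1 * 983^1*1453^1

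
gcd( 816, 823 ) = 1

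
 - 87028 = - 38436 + - 48592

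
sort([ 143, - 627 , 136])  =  [- 627,136,143 ]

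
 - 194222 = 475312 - 669534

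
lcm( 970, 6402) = 32010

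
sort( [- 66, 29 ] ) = [ - 66, 29] 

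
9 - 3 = 6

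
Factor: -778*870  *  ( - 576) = 389871360 = 2^8 * 3^3*5^1 * 29^1*389^1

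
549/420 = 1 + 43/140 = 1.31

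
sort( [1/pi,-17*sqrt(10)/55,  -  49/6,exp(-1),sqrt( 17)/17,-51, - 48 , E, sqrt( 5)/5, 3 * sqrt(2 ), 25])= [-51, - 48,-49/6,- 17*sqrt(10) /55, sqrt( 17 ) /17, 1/pi, exp( - 1 ),sqrt( 5 )/5, E,3*sqrt(2 ) , 25 ] 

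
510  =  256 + 254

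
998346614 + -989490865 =8855749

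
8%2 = 0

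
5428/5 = 5428/5 = 1085.60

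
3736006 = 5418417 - 1682411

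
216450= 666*325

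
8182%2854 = 2474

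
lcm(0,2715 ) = 0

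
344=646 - 302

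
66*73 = 4818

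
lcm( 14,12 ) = 84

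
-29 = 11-40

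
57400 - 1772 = 55628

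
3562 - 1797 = 1765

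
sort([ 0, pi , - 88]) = [ - 88,0, pi ]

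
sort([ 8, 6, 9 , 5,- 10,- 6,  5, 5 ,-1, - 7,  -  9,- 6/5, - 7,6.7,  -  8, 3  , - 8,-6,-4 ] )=[ - 10 ,-9,-8,-8, - 7,- 7,  -  6, - 6, - 4,- 6/5,-1, 3, 5 , 5, 5, 6,  6.7, 8,9]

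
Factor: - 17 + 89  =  72=2^3*3^2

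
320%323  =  320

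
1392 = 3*464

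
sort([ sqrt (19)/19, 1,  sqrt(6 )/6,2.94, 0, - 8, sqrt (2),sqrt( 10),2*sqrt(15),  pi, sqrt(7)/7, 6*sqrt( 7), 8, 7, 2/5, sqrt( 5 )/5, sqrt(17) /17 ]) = [ - 8, 0, sqrt( 19)/19, sqrt (17)/17 , sqrt(7)/7, 2/5, sqrt (6)/6, sqrt(5)/5,1,sqrt( 2),2.94,pi,sqrt (10), 7, 2*sqrt( 15), 8,  6*sqrt ( 7 )] 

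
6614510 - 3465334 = 3149176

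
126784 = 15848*8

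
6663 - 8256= - 1593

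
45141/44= 1025 + 41/44 = 1025.93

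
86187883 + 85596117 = 171784000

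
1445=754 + 691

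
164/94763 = 164/94763  =  0.00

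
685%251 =183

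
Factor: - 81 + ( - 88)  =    -  169 = -13^2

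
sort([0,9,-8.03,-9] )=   [-9, - 8.03,0,  9 ]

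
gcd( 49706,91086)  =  2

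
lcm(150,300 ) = 300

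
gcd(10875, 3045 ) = 435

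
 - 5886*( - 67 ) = 394362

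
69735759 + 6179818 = 75915577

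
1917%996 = 921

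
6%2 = 0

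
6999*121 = 846879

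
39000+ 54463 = 93463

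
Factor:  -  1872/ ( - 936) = 2^1 =2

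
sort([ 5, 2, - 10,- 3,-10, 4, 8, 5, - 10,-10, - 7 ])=[ - 10, - 10, - 10,-10,  -  7, - 3,2,4,  5,5,  8] 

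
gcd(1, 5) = 1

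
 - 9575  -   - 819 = -8756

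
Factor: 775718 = 2^1*83^1*4673^1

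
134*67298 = 9017932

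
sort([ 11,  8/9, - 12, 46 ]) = [ - 12, 8/9,  11, 46 ] 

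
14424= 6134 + 8290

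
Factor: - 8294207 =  - 2459^1* 3373^1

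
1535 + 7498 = 9033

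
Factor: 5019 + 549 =2^6*3^1*29^1= 5568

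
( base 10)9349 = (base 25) ENO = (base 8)22205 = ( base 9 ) 13737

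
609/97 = 609/97 = 6.28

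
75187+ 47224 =122411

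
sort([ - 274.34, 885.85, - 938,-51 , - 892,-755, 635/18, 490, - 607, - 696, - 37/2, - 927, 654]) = [ - 938,  -  927, - 892, - 755, - 696, - 607, - 274.34, - 51, - 37/2,635/18 , 490,  654,885.85 ] 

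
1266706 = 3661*346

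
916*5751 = 5267916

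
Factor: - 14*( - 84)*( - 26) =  - 30576 =- 2^4*3^1 * 7^2*13^1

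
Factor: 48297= 3^1*17^1*947^1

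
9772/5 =1954+ 2/5=   1954.40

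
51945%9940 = 2245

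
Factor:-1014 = -2^1*3^1*13^2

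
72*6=432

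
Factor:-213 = -3^1*71^1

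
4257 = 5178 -921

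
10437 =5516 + 4921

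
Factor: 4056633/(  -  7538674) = -2^( - 1)*3^2*7^1*11^( - 1) * 13^( - 1 )*19^1 * 43^( - 1)*613^( - 1 ) * 3389^1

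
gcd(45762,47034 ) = 6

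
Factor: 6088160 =2^5*5^1*13^1*2927^1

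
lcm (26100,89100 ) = 2583900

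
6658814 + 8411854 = 15070668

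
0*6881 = 0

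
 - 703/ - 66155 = 703/66155= 0.01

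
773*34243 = 26469839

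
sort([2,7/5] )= [7/5,2]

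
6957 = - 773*( - 9)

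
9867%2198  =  1075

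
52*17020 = 885040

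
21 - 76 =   -  55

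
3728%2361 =1367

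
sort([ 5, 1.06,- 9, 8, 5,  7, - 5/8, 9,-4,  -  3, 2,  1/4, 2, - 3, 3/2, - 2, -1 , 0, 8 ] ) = [ - 9, - 4,-3, - 3, - 2, - 1, - 5/8, 0, 1/4, 1.06,3/2 , 2,2 , 5, 5,7 , 8 , 8,9]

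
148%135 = 13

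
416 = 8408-7992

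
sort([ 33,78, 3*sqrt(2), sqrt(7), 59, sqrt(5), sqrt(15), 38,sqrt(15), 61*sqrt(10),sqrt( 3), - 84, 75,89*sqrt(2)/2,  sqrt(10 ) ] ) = [-84, sqrt (3),  sqrt( 5), sqrt( 7), sqrt( 10),sqrt(  15 ),sqrt(15 ),3* sqrt(2), 33,38, 59, 89 * sqrt( 2)/2,75, 78, 61 * sqrt ( 10) ] 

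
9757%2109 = 1321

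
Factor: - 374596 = -2^2*71^1*1319^1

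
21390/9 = 2376 +2/3 = 2376.67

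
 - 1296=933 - 2229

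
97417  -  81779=15638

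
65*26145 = 1699425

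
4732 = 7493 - 2761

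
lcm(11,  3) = 33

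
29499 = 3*9833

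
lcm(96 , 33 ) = 1056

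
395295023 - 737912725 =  - 342617702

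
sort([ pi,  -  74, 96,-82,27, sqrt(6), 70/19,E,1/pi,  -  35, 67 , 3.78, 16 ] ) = [-82, - 74, -35, 1/pi, sqrt(6), E, pi, 70/19 , 3.78, 16 , 27,67,96] 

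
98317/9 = 10924 + 1/9=10924.11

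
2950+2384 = 5334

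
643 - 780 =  - 137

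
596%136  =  52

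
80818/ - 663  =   - 4754/39 =- 121.90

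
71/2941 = 71/2941 = 0.02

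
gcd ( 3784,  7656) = 88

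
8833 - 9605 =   -  772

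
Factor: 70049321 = 70049321^1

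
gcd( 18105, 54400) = 85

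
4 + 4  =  8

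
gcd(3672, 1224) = 1224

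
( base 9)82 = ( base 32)2A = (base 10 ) 74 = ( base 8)112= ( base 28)2i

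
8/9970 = 4/4985=0.00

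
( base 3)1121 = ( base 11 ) 3A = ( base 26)1H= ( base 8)53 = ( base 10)43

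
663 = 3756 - 3093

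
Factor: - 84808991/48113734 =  - 2^(  -  1)*73^1*151^( - 1)*313^( -1) *509^(-1 )*1161767^1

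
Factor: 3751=11^2*31^1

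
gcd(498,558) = 6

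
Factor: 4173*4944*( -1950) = - 40231058400 = - 2^5*3^3*5^2*13^2 * 103^1*107^1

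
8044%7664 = 380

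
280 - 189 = 91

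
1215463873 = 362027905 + 853435968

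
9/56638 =9/56638 = 0.00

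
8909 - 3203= 5706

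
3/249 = 1/83 = 0.01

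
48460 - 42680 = 5780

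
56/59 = 56/59 =0.95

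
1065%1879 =1065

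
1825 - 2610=-785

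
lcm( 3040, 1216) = 6080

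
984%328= 0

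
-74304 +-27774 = -102078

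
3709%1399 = 911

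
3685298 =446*8263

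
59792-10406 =49386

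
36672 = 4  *9168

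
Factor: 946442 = 2^1 * 7^1*67^1 * 1009^1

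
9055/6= 9055/6 = 1509.17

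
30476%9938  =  662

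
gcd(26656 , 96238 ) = 2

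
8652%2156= 28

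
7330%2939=1452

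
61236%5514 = 582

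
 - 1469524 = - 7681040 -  - 6211516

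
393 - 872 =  - 479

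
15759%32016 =15759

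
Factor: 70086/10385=2^1*3^1 * 5^( - 1)*31^( - 1 )*67^ ( - 1)*11681^1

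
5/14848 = 5/14848 = 0.00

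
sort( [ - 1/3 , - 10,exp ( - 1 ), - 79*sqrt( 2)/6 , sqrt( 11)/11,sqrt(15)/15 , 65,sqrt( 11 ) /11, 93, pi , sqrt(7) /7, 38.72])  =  [-79*sqrt(2) /6, - 10, - 1/3,sqrt( 15)/15 , sqrt(11 ) /11, sqrt( 11)/11 , exp( - 1 ), sqrt (7)/7, pi , 38.72,65,  93]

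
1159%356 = 91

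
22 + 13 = 35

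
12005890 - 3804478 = 8201412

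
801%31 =26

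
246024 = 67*3672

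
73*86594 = 6321362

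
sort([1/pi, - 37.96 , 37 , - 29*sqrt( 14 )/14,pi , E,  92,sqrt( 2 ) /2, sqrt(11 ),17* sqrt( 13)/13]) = [ - 37.96,  -  29*sqrt( 14)/14,  1/pi, sqrt( 2)/2,  E,pi, sqrt( 11) , 17*sqrt(13 )/13,37, 92]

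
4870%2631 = 2239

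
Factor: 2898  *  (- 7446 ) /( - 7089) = 2^2 * 3^2*7^1*23^1 * 73^1*139^( - 1 ) = 423108/139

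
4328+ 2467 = 6795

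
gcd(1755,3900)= 195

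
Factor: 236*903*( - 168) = - 35802144= -2^5*3^2*7^2*43^1*59^1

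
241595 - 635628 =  -394033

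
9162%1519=48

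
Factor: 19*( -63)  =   - 3^2*7^1*19^1 = - 1197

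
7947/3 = 2649 = 2649.00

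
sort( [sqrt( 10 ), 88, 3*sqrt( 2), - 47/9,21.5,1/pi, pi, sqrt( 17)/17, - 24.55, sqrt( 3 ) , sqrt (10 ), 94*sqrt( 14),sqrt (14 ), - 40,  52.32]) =[ - 40,-24.55, -47/9,sqrt( 17)/17, 1/pi, sqrt( 3),pi, sqrt(10),sqrt( 10), sqrt(14 ),  3*sqrt(2 ), 21.5, 52.32, 88,94*sqrt( 14) ] 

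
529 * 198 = 104742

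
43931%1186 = 49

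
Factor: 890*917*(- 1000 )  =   - 2^4*5^4*7^1*89^1*131^1 =-816130000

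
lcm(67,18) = 1206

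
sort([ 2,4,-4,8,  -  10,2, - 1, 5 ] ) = [ - 10, - 4,-1, 2, 2, 4, 5,8 ] 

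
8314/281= 8314/281 = 29.59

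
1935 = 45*43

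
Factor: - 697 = - 17^1*41^1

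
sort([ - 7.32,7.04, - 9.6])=[ - 9.6, - 7.32, 7.04]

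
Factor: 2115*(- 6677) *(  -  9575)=135216761625 = 3^2 *5^3*11^1*47^1*383^1 * 607^1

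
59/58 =59/58 = 1.02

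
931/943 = 931/943 = 0.99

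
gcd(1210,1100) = 110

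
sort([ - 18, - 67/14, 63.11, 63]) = [ - 18, - 67/14,  63,63.11]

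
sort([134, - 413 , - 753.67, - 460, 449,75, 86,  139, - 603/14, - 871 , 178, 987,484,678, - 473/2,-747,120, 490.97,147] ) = [ -871, - 753.67 , - 747 , - 460, - 413, - 473/2, -603/14,  75,  86,120,134, 139,147, 178, 449, 484 , 490.97,678, 987 ] 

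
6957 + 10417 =17374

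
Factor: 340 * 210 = 2^3*3^1 * 5^2*7^1*17^1 = 71400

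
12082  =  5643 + 6439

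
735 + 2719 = 3454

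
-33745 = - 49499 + 15754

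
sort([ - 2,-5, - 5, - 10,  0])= [-10, - 5, - 5, - 2, 0] 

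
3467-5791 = -2324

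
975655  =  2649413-1673758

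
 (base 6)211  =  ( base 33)2d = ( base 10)79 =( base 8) 117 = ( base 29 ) 2l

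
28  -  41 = -13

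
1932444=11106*174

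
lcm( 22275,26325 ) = 289575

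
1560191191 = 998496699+561694492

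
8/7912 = 1/989 = 0.00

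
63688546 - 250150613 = -186462067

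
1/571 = 1/571 = 0.00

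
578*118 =68204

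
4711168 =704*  6692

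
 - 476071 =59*( - 8069)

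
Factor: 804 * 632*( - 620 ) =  - 2^7*3^1*5^1*31^1*67^1 * 79^1 = -315039360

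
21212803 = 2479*8557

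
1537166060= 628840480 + 908325580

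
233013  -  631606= - 398593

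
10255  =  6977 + 3278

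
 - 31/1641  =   - 1+1610/1641 = -0.02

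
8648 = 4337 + 4311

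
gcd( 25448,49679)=1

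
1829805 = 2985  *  613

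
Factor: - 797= - 797^1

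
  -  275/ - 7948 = 275/7948=0.03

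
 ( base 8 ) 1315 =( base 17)283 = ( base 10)717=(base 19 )1IE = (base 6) 3153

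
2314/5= 462 + 4/5 = 462.80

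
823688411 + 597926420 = 1421614831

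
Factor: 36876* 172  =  6342672 = 2^4*3^1*7^1*43^1*439^1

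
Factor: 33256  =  2^3*4157^1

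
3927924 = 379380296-375452372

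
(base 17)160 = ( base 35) B6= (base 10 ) 391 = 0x187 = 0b110000111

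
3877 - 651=3226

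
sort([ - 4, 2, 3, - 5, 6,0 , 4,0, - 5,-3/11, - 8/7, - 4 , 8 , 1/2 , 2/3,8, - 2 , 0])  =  [ - 5 , - 5, - 4 , - 4, - 2,-8/7 ,  -  3/11,0, 0, 0, 1/2,2/3, 2,3, 4  ,  6, 8,  8] 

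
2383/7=340  +  3/7 = 340.43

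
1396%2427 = 1396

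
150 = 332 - 182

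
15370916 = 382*40238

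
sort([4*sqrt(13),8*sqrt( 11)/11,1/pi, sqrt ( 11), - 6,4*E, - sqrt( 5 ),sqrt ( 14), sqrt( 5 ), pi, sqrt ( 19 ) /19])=[ - 6, - sqrt( 5 ), sqrt( 19) /19, 1/pi, sqrt (5 ), 8 * sqrt( 11) /11,  pi,  sqrt(11 ),sqrt ( 14 ), 4*E,  4*sqrt(13)]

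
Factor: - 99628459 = -7^1 * 2063^1 *6899^1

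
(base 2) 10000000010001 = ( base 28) AD5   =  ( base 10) 8209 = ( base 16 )2011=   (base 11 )6193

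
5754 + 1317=7071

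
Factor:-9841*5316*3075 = -160867874700 = - 2^2*3^2*5^2*13^1*41^1*443^1*757^1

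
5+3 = 8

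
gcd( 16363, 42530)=1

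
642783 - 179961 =462822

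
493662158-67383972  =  426278186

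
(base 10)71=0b1000111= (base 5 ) 241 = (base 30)2b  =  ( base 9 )78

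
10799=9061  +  1738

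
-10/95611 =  - 10/95611 = - 0.00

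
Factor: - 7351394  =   - 2^1*3675697^1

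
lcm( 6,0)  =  0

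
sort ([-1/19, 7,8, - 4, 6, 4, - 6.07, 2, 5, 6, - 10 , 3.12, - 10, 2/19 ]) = [ - 10,-10,-6.07, - 4, -1/19 , 2/19,2,3.12,4,5,6,  6, 7,  8] 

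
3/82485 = 1/27495 = 0.00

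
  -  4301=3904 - 8205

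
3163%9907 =3163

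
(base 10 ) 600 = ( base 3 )211020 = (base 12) 420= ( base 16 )258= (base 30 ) K0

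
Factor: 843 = 3^1* 281^1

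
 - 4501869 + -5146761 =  - 9648630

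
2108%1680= 428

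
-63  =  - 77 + 14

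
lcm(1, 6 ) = 6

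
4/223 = 4/223=0.02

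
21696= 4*5424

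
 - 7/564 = - 7/564 = -  0.01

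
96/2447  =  96/2447=0.04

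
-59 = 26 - 85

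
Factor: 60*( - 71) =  - 2^2*3^1*5^1 *71^1 = -  4260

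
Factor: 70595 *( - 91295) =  - 5^2*7^1*19^1 * 31^2*2017^1= - 6444970525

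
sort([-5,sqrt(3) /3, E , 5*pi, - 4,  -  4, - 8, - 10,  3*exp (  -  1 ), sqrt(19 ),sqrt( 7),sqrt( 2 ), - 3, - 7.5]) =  [  -  10, - 8,-7.5, - 5 , - 4 , - 4, - 3,sqrt (3)/3 , 3*exp( - 1 ),  sqrt ( 2)  ,  sqrt(7), E,sqrt( 19), 5*pi]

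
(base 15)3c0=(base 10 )855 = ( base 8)1527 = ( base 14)451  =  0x357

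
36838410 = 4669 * 7890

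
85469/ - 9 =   -  9497 + 4/9  =  - 9496.56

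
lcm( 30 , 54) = 270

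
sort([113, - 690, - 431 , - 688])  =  [ - 690, - 688,-431, 113]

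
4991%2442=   107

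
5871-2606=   3265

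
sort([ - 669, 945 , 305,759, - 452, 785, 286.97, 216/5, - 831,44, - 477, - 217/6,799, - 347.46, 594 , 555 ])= [ - 831,  -  669, - 477, - 452,-347.46,  -  217/6, 216/5,  44,286.97,  305, 555, 594,759,785 , 799,945]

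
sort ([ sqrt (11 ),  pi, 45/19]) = [ 45/19,pi,  sqrt(11 )]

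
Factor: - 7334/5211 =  - 2^1*3^(- 3 )*19^1 = - 38/27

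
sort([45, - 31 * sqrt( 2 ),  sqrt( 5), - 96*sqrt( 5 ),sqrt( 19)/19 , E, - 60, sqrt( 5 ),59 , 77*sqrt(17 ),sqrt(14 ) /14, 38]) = [ - 96 * sqrt( 5), - 60, - 31* sqrt(2), sqrt(19)/19,sqrt( 14)/14, sqrt(5 ),sqrt(5), E,38,  45,59,77*sqrt( 17)]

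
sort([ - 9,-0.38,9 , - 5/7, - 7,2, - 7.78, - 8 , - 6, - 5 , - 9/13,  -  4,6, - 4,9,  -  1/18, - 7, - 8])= [ - 9, - 8,- 8, - 7.78, - 7, - 7, - 6, - 5, - 4, - 4, - 5/7  , - 9/13, - 0.38, - 1/18,2, 6, 9,9 ]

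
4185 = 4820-635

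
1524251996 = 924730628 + 599521368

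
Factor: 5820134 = 2^1*443^1*6569^1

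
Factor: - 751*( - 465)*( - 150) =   -  52382250 = - 2^1*3^2*5^3*31^1*751^1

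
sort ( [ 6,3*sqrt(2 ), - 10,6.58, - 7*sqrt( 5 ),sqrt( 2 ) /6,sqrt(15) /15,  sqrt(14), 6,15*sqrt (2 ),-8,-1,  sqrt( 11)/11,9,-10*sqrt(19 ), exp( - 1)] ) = [-10*sqrt( 19) ,-7*sqrt ( 5 ), - 10,-8,-1, sqrt (2)/6 , sqrt(15)/15,sqrt( 11)/11, exp ( - 1),sqrt(14) , 3*sqrt(2),6,6, 6.58, 9, 15*sqrt ( 2) ]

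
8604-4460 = 4144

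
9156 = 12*763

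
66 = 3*22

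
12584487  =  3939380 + 8645107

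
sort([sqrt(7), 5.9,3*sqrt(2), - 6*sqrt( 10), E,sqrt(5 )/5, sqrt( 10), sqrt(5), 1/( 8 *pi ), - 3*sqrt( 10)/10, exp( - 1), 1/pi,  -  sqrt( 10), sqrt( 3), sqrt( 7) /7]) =[ - 6*sqrt(10), - sqrt(10), - 3*sqrt(10)/10, 1/(8*pi ) , 1/pi, exp(  -  1),sqrt( 7)/7, sqrt( 5) /5,  sqrt( 3),sqrt(5 ),sqrt( 7), E, sqrt( 10),  3*sqrt( 2 ),5.9]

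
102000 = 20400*5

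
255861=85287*3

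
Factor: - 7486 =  - 2^1*19^1*197^1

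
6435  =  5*1287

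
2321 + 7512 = 9833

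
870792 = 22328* 39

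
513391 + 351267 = 864658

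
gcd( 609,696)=87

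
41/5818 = 41/5818 = 0.01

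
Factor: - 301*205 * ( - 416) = 25669280 = 2^5*5^1*7^1*13^1*41^1*43^1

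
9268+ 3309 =12577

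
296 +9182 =9478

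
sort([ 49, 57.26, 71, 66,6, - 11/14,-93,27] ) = [- 93, - 11/14, 6, 27,49, 57.26,  66, 71 ] 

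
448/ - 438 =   -  224/219 = - 1.02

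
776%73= 46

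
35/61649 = 5/8807 = 0.00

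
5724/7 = 817  +  5/7 = 817.71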